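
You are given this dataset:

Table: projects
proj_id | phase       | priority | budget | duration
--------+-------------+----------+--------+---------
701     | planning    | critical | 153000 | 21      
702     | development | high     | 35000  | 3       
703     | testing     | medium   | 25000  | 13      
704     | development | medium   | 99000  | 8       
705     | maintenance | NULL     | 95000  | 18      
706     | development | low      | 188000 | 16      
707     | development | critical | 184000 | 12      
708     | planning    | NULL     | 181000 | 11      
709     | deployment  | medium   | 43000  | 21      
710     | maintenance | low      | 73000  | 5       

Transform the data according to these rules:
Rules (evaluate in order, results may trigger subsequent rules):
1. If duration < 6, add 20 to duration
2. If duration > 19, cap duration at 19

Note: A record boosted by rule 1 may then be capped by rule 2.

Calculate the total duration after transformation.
154

Step 1: Apply rule 1 to records with duration < 6
  - 2 records get bonus of 20
  - Of these, 2 records then exceed 19 and get capped
Step 2: Apply rule 2 to records with duration > 19
  - 2 records (original) are capped
Step 3: Calculate final sum = 154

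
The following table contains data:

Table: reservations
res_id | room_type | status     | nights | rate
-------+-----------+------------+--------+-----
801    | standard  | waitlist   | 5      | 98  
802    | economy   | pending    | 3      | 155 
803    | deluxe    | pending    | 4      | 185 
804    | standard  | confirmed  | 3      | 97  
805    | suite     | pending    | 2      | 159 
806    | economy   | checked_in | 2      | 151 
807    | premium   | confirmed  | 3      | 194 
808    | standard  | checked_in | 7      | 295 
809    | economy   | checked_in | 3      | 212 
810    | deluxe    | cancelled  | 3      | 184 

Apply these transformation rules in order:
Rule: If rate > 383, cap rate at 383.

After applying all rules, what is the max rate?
295

Step 1: Original maximum rate = 295
Step 2: Check cap of 383 against maximum
Step 3: No records exceed the cap (max 295 <= cap 383), so no capping applies
Step 4: Maximum after transformation = 295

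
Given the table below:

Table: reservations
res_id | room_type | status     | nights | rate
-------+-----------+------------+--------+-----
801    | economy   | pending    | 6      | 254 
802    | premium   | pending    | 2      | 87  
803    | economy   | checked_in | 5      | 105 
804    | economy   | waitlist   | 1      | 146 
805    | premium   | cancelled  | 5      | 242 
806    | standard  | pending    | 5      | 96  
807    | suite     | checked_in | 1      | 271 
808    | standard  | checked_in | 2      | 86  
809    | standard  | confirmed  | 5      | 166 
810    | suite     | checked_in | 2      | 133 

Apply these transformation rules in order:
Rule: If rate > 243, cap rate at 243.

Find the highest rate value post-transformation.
243

Step 1: Original maximum rate = 271
Step 2: Apply cap at 243
Step 3: 2 records had rate > 243 and were capped
Step 4: Maximum after transformation = 243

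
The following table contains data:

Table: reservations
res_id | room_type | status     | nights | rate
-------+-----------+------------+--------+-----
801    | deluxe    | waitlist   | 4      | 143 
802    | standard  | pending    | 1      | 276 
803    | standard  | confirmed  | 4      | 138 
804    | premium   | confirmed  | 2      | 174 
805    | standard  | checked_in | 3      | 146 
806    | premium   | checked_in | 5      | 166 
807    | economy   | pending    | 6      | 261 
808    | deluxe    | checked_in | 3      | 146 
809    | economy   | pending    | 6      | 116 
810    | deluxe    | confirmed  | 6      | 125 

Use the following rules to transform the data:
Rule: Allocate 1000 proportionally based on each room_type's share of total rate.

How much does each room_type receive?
deluxe: 244.83, economy: 222.95, premium: 201.06, standard: 331.16

Step 1: Calculate total rate = 1691
Step 2: Calculate each room_type's proportion:
  deluxe: 414/1691 = 24.48% → 244.83
  economy: 377/1691 = 22.29% → 222.95
  premium: 340/1691 = 20.11% → 201.06
  standard: 560/1691 = 33.12% → 331.16
Step 3: Verify: sum of allocations ≈ 1000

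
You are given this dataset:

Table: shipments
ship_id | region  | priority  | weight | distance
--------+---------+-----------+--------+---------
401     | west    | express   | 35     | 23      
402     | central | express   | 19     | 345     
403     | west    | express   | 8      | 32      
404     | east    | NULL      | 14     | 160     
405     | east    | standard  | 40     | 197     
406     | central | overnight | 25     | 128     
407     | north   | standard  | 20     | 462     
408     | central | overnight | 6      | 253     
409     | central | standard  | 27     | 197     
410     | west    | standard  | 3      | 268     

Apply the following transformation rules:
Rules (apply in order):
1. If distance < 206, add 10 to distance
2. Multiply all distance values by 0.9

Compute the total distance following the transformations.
1912.5

Step 1: Apply Rule 1 - Add 10 to records with distance < 206
  - 6 records affected: 737 + (6 × 10) = 797
  - Unaffected records: 1328
  - Sum after Rule 1: 2125
Step 2: Apply Rule 2 - Multiply all by 0.9
  - 2125 × 0.9 = 1912.5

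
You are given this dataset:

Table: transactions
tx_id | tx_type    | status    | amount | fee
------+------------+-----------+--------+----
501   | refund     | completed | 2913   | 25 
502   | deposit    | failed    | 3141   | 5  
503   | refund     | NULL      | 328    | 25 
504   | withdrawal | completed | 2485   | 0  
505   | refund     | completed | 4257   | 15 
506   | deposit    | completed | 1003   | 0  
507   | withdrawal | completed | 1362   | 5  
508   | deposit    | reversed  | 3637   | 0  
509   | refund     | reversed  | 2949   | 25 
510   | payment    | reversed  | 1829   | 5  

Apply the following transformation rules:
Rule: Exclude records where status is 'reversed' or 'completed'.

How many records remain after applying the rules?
2

Step 1: Count records to exclude
  - 3 (reversed) + 5 (completed) = 8 records
Step 2: Total records: 10
Step 3: Remaining = 10 - 8 = 2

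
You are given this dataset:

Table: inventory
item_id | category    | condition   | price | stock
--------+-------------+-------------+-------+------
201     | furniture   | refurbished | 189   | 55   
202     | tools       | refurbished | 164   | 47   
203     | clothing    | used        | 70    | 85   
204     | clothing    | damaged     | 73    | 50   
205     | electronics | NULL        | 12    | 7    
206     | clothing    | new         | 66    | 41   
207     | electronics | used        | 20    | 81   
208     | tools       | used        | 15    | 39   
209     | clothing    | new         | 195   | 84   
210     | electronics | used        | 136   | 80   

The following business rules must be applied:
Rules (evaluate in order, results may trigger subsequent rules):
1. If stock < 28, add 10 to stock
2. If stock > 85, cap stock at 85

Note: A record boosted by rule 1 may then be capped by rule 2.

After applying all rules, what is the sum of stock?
579

Step 1: Apply rule 1 to records with stock < 28
  - 1 records get bonus of 10
  - Of these, 0 records then exceed 85 and get capped
Step 2: Apply rule 2 to records with stock > 85
  - 0 records (original) are capped
Step 3: Calculate final sum = 579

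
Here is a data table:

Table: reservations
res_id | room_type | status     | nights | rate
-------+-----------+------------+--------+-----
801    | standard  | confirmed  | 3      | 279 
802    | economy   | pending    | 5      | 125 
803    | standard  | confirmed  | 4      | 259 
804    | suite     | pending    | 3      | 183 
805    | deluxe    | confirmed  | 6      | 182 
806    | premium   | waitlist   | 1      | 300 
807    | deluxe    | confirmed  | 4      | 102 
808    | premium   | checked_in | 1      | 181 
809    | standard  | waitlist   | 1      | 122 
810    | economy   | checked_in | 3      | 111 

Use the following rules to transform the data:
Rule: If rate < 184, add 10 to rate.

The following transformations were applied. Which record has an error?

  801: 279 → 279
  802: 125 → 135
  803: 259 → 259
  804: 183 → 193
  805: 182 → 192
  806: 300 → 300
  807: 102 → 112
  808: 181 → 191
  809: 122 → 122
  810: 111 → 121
Record 809 has an error. The correct transformed value should be 132, not 122.

Step 1: Check each record against the rule
Step 2: Record 809 has rate = 122
Step 3: Since 122 < 184, the bonus should have been applied
Step 4: Correct value = 132, but claimed value = 122
Conclusion: Record 809 has the error.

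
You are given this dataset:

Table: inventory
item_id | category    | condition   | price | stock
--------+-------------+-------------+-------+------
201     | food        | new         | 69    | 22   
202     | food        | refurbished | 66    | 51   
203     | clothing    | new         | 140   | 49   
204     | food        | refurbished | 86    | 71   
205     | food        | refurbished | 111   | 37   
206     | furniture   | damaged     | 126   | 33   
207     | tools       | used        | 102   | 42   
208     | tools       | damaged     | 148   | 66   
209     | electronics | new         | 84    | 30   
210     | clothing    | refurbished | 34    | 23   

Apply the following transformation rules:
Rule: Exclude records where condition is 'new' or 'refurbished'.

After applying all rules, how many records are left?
3

Step 1: Count records to exclude
  - 3 (new) + 4 (refurbished) = 7 records
Step 2: Total records: 10
Step 3: Remaining = 10 - 7 = 3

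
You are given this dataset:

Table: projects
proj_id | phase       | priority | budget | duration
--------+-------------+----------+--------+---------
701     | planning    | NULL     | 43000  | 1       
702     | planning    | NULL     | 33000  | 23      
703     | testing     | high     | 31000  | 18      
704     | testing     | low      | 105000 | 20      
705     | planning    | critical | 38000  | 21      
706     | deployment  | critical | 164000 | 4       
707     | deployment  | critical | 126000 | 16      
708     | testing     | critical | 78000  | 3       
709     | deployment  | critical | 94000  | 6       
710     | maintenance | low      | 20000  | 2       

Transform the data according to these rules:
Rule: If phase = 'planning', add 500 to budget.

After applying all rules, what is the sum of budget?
733500

Step 1: Count records where phase = 'planning': 3
Step 2: Total bonus added: 3 × 500 = 1500
Step 3: Original sum of budget: 732000
Step 4: Final sum = 732000 + 1500 = 733500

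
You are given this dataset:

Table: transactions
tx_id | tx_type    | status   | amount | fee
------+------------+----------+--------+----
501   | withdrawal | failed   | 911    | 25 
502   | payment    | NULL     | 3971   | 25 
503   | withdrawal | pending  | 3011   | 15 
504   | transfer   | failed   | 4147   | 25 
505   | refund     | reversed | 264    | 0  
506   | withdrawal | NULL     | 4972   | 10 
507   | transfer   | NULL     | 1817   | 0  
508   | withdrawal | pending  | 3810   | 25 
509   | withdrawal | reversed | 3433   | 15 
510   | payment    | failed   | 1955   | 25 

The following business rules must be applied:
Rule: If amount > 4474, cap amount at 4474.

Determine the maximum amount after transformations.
4474

Step 1: Original maximum amount = 4972
Step 2: Apply cap at 4474
Step 3: 1 records had amount > 4474 and were capped
Step 4: Maximum after transformation = 4474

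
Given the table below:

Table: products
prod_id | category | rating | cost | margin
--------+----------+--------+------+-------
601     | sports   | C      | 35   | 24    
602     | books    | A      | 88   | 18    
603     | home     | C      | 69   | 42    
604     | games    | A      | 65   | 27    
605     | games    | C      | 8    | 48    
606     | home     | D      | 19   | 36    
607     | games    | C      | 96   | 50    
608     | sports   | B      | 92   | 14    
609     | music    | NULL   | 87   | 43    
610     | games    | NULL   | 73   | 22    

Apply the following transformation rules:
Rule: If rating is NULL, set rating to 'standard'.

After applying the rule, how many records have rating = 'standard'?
2

Step 1: Count records where rating IS NULL
Step 2: Found 2 records with NULL rating
Step 3: These records will have rating set to 'standard'
Step 4: Records already having rating = 'standard': 0
Step 5: Answer: 2 + 0 = 2 records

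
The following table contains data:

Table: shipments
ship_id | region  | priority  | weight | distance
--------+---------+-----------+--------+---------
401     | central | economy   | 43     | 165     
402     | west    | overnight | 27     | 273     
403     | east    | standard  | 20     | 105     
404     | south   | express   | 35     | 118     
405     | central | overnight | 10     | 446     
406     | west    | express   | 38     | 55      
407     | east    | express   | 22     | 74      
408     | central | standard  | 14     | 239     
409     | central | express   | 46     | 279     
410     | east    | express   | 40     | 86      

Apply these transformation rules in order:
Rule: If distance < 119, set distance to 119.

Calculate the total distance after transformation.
1997

Step 1: 5 records have distance < 119
Step 2: These records originally summed to 438
Step 3: After setting to minimum: 5 × 119 = 595
Step 4: Unaffected records sum: 1402
Step 5: Final sum = 595 + 1402 = 1997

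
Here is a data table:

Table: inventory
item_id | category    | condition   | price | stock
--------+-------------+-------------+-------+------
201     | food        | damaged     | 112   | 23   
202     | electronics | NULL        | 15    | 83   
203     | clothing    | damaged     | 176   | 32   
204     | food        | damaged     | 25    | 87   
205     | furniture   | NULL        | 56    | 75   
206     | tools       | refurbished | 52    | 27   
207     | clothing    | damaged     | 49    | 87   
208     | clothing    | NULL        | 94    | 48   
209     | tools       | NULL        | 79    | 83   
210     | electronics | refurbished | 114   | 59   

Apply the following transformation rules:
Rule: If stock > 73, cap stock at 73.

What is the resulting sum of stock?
554

Step 1: 5 records have stock > 73
Step 2: These records originally summed to 415
Step 3: After capping: 5 × 73 = 365
Step 4: Unaffected records sum: 189
Step 5: Final sum = 365 + 189 = 554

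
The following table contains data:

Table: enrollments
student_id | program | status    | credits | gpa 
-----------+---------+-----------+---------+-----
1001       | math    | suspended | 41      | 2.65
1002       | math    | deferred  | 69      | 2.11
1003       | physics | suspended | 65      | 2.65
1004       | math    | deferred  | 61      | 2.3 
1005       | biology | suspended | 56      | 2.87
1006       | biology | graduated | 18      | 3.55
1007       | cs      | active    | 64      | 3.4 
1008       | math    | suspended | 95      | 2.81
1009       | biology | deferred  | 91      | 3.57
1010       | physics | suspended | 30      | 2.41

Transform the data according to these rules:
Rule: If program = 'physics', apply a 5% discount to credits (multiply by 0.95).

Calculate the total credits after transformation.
585.25

Step 1: Records with program = 'physics' have total credits = 95
Step 2: Apply multiplier: 95 × 0.95 = 90.25
Step 3: Other records total: 495
Step 4: Final sum = 90.25 + 495 = 585.25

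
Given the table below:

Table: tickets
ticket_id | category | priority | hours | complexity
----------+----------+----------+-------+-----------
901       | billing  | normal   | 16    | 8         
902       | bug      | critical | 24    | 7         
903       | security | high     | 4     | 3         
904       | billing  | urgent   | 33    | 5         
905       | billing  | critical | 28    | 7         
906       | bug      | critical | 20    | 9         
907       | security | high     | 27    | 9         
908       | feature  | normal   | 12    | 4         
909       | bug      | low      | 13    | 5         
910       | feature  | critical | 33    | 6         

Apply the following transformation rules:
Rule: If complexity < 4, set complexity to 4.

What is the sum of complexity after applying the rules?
64

Step 1: 1 records have complexity < 4
Step 2: These records originally summed to 3
Step 3: After setting to minimum: 1 × 4 = 4
Step 4: Unaffected records sum: 60
Step 5: Final sum = 4 + 60 = 64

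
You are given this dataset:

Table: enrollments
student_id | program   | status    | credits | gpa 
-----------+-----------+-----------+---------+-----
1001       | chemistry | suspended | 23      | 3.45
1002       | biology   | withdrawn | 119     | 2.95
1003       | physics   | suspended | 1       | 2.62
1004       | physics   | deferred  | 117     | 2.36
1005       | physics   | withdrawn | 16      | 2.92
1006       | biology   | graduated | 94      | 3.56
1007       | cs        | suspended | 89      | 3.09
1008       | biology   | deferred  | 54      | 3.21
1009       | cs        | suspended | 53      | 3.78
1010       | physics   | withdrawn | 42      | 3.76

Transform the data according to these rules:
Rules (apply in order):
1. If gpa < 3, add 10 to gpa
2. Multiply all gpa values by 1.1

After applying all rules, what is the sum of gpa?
78.87

Step 1: Apply Rule 1 - Add 10 to records with gpa < 3
  - 4 records affected: 10.85 + (4 × 10) = 50.85
  - Unaffected records: 20.85
  - Sum after Rule 1: 71.7
Step 2: Apply Rule 2 - Multiply all by 1.1
  - 71.7 × 1.1 = 78.87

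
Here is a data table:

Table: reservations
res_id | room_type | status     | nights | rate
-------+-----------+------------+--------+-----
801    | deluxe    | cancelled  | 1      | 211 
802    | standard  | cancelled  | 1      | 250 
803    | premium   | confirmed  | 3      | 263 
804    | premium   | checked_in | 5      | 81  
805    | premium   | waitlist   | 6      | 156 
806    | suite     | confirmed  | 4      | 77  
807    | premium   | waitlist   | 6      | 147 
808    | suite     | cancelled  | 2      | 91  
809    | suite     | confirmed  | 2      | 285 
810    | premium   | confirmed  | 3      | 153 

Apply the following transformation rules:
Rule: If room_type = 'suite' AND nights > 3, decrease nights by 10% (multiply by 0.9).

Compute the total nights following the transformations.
32.6

Step 1: Find records where room_type = 'suite' AND nights > 3
Step 2: 1 records match, summing to 4
Step 3: After multiplier: 4 × 0.9 = 3.6
Step 4: Unaffected records sum: 29
Step 5: Final sum = 3.6 + 29 = 32.6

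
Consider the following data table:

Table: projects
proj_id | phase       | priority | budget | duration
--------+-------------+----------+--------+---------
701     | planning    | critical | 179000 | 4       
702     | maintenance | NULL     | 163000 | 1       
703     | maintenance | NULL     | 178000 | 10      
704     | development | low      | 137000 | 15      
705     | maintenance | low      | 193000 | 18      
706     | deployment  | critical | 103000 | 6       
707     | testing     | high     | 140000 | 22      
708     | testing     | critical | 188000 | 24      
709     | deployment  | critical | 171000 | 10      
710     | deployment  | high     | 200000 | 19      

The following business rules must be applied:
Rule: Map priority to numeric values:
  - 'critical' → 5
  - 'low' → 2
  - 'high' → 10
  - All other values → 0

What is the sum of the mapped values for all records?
44

Step 1: Apply mapping to each record
Step 2: Count by status:
  'critical': 4 records × 5 = 20
  'low': 2 records × 2 = 4
  'high': 2 records × 10 = 20
Step 3: Sum all mapped values = 44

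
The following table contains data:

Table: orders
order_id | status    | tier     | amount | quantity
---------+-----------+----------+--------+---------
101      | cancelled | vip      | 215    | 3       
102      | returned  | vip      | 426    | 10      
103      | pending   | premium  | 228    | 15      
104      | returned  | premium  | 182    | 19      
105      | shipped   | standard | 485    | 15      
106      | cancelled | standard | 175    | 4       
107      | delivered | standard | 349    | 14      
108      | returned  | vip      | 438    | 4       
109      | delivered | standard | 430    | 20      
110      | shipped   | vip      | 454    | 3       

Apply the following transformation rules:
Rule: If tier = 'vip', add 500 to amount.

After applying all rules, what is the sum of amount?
5382

Step 1: Count records where tier = 'vip': 4
Step 2: Total bonus added: 4 × 500 = 2000
Step 3: Original sum of amount: 3382
Step 4: Final sum = 3382 + 2000 = 5382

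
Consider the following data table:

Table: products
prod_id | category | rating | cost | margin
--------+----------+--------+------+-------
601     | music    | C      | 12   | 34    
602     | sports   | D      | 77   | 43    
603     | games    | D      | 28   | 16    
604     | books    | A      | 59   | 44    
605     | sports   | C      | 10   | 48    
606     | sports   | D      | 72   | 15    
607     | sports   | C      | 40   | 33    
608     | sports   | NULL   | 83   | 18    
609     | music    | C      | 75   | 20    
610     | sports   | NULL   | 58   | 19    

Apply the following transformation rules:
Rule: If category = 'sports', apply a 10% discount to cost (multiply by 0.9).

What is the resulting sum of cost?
480.0

Step 1: Records with category = 'sports' have total cost = 340
Step 2: Apply multiplier: 340 × 0.9 = 306.0
Step 3: Other records total: 174
Step 4: Final sum = 306.0 + 174 = 480.0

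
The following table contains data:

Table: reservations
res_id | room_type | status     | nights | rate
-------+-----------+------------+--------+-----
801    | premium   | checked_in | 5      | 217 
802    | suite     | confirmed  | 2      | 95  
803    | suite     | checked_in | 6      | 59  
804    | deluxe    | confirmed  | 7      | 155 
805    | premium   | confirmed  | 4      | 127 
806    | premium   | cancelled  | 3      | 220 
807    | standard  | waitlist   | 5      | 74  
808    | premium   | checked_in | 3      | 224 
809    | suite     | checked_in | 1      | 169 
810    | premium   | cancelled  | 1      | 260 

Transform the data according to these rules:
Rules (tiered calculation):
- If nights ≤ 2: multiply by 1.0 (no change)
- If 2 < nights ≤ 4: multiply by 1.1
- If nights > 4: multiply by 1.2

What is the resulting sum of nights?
42.6

Step 1: Tier 1 (nights ≤ 2): 3 records, sum = 4 × 1.0 = 4.0
Step 2: Tier 2 (2 < nights ≤ 4): 3 records, sum = 10 × 1.1 = 11.0
Step 3: Tier 3 (nights > 4): 4 records, sum = 23 × 1.2 = 27.6
Step 4: Final sum = 4.0 + 11.0 + 27.6 = 42.6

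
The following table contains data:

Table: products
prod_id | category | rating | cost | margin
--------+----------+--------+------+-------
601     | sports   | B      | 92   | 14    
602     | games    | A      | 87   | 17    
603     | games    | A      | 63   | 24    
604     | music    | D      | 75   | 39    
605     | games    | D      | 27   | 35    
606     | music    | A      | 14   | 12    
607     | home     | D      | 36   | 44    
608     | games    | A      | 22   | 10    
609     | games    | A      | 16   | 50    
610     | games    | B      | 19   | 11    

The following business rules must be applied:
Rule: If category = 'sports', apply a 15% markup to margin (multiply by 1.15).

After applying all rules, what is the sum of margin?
258.1

Step 1: Records with category = 'sports' have total margin = 14
Step 2: Apply multiplier: 14 × 1.15 = 16.1
Step 3: Other records total: 242
Step 4: Final sum = 16.1 + 242 = 258.1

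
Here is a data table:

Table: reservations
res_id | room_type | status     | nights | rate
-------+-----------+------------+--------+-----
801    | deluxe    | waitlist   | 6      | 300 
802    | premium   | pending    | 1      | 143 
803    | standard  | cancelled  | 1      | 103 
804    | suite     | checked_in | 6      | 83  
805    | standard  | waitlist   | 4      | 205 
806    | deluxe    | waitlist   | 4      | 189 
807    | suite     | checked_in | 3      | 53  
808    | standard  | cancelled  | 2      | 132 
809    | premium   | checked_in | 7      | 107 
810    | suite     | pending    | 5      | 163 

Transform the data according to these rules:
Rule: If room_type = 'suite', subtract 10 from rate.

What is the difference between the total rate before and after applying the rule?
30

Step 1: Original sum of rate = 1478
Step 2: 3 records have room_type = 'suite'
Step 3: Each affected record changes by -10
Step 4: Total change = 3 × -10 = -30
Step 5: New sum = 1478 + -30 = 1448
Step 6: Difference = |1448 - 1478| = 30
        (Sum decreased by 30)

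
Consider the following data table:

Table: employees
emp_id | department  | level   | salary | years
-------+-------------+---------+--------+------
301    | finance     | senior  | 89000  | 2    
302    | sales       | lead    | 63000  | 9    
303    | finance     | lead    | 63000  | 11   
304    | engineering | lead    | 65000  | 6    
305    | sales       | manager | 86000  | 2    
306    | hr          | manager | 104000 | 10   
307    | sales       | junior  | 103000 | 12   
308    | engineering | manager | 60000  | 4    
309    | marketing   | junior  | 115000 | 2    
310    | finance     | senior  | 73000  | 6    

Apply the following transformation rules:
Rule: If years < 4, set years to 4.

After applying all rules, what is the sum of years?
70

Step 1: 3 records have years < 4
Step 2: These records originally summed to 6
Step 3: After setting to minimum: 3 × 4 = 12
Step 4: Unaffected records sum: 58
Step 5: Final sum = 12 + 58 = 70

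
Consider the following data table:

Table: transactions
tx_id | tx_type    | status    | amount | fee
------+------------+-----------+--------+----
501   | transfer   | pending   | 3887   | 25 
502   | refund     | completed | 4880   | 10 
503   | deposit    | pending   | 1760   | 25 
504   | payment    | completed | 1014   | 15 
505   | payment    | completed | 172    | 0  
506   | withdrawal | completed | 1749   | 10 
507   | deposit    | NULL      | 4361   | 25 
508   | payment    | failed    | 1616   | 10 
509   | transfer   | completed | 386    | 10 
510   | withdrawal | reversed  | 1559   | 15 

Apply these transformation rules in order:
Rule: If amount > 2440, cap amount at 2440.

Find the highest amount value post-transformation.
2440

Step 1: Original maximum amount = 4880
Step 2: Apply cap at 2440
Step 3: 3 records had amount > 2440 and were capped
Step 4: Maximum after transformation = 2440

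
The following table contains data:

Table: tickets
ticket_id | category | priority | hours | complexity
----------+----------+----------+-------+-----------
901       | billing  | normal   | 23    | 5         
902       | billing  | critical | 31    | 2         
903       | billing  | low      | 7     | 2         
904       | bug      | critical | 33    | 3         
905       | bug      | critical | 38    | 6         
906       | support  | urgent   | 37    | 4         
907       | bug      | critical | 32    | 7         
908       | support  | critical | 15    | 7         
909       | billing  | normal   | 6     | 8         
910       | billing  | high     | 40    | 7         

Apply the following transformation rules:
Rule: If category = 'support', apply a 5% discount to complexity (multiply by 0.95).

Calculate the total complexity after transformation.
50.45

Step 1: Records with category = 'support' have total complexity = 11
Step 2: Apply multiplier: 11 × 0.95 = 10.45
Step 3: Other records total: 40
Step 4: Final sum = 10.45 + 40 = 50.45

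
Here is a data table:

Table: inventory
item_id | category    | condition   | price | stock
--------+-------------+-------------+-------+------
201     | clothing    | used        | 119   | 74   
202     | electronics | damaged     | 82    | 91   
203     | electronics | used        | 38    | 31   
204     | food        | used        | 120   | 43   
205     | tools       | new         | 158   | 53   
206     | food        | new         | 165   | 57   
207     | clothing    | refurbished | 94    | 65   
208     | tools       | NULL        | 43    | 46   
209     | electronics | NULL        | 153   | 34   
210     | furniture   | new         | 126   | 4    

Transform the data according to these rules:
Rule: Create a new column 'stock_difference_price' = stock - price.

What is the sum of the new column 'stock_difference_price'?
-600

Step 1: For each record, compute stock - price
Example calculations:
  74 - 119 = -45
  91 - 82 = 9
  31 - 38 = -7
  ...
Step 2: Sum all derived values
Step 3: Total = -600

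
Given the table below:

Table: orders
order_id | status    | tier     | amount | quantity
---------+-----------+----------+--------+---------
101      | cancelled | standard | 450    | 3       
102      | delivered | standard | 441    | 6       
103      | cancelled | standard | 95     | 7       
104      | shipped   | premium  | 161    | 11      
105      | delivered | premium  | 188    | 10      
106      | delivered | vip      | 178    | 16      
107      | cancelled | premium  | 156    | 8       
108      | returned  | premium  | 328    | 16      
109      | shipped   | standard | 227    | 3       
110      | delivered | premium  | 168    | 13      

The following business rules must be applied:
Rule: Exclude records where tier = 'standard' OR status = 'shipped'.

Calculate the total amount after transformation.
1018

Step 1: Find records where tier = 'standard' OR status = 'shipped'
Step 2: 5 records match, summing to 1374
Step 3: Original sum: 2392
Step 4: Remaining sum = 2392 - 1374 = 1018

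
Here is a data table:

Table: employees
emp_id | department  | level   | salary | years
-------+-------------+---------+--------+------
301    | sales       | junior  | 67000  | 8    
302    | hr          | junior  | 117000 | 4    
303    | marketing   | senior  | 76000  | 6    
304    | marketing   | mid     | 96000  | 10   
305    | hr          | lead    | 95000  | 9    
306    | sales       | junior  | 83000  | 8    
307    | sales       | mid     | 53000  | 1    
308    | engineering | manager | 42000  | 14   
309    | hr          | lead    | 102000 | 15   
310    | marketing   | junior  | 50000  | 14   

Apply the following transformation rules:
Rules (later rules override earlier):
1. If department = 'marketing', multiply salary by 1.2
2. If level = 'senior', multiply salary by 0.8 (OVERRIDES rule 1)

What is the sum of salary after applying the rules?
795000.0

Step 1: Rule 2 takes priority for records with level = 'senior'
  - 1 records: 76000 × 0.8 = 60800.0
Step 2: Rule 1 applies to remaining records with department = 'marketing'
  - 2 records: 146000 × 1.2 = 175200.0
Step 3: Other records unchanged: 559000
Step 4: Final sum = 60800.0 + 175200.0 + 559000 = 795000.0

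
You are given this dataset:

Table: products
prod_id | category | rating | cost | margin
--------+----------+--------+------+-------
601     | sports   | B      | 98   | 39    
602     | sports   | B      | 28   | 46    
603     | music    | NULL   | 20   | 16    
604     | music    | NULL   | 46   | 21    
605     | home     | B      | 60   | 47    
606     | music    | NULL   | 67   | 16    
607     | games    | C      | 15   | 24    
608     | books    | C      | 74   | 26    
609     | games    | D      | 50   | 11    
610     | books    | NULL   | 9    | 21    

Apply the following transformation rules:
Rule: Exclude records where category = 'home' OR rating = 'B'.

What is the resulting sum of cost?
281

Step 1: Find records where category = 'home' OR rating = 'B'
Step 2: 3 records match, summing to 186
Step 3: Original sum: 467
Step 4: Remaining sum = 467 - 186 = 281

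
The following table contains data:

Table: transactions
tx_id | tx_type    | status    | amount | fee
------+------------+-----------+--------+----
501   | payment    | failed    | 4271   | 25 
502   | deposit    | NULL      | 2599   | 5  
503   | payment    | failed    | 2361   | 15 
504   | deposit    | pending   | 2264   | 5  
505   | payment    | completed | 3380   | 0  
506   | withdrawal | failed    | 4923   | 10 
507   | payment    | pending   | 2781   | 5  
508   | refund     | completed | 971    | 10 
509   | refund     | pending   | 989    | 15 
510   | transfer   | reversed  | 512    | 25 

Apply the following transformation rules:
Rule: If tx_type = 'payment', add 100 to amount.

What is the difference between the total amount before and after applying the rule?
400

Step 1: Original sum of amount = 25051
Step 2: 4 records have tx_type = 'payment'
Step 3: Each affected record changes by 100
Step 4: Total change = 4 × 100 = 400
Step 5: New sum = 25051 + 400 = 25451
Step 6: Difference = |25451 - 25051| = 400
        (Sum increased by 400)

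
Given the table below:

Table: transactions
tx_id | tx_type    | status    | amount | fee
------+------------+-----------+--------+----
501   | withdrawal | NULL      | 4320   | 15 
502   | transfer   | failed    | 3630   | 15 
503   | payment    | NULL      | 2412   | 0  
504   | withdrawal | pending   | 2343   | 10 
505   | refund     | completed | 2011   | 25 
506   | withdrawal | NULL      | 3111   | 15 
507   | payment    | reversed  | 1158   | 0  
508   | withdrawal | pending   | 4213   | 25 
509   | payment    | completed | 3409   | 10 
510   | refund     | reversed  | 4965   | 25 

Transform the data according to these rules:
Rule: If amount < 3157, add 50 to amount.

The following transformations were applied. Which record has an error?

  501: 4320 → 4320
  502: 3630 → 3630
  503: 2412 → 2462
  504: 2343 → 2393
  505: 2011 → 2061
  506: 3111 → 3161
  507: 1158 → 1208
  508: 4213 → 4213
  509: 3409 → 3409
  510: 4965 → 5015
Record 510 has an error. The correct transformed value should be 4965, not 5015.

Step 1: Check each record against the rule
Step 2: Record 510 has amount = 4965
Step 3: Since 4965 >= 3157, the bonus should not have been applied
Step 4: Correct value = 4965, but claimed value = 5015
Conclusion: Record 510 has the error.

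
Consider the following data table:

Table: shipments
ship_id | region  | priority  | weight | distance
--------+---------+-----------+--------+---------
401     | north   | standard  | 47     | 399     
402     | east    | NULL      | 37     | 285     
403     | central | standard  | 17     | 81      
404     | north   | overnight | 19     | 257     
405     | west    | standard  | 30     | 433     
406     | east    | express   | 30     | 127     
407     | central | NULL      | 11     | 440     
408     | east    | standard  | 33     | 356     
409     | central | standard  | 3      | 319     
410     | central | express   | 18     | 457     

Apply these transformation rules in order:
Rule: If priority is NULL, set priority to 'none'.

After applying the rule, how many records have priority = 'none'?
2

Step 1: Count records where priority IS NULL
Step 2: Found 2 records with NULL priority
Step 3: These records will have priority set to 'none'
Step 4: Records already having priority = 'none': 0
Step 5: Answer: 2 + 0 = 2 records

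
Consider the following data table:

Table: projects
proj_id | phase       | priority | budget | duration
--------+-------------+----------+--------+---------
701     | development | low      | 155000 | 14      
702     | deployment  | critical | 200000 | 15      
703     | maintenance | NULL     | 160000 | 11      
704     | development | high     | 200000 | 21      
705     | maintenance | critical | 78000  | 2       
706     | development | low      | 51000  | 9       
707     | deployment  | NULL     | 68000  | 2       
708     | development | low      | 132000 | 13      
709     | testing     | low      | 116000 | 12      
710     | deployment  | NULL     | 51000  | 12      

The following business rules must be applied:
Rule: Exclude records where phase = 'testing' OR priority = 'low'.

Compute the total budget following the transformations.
757000

Step 1: Find records where phase = 'testing' OR priority = 'low'
Step 2: 4 records match, summing to 454000
Step 3: Original sum: 1211000
Step 4: Remaining sum = 1211000 - 454000 = 757000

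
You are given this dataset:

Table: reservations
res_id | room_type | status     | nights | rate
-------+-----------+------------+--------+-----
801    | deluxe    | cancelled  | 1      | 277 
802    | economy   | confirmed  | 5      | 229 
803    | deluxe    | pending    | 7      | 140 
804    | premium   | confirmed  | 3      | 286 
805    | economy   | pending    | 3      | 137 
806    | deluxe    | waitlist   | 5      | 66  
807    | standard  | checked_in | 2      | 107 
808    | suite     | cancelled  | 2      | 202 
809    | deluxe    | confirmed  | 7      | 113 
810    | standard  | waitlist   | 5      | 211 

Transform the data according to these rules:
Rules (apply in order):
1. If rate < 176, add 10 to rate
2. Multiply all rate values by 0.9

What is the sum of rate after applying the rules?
1636.2

Step 1: Apply Rule 1 - Add 10 to records with rate < 176
  - 5 records affected: 563 + (5 × 10) = 613
  - Unaffected records: 1205
  - Sum after Rule 1: 1818
Step 2: Apply Rule 2 - Multiply all by 0.9
  - 1818 × 0.9 = 1636.2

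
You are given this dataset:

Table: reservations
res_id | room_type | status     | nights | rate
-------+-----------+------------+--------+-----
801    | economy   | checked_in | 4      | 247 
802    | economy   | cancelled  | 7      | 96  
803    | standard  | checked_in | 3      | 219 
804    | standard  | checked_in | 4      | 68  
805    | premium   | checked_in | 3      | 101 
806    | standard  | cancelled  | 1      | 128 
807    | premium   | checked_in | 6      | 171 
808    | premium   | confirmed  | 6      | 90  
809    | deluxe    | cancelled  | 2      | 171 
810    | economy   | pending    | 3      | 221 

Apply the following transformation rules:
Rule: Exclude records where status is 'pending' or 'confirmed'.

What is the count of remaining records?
8

Step 1: Count records to exclude
  - 1 (pending) + 1 (confirmed) = 2 records
Step 2: Total records: 10
Step 3: Remaining = 10 - 2 = 8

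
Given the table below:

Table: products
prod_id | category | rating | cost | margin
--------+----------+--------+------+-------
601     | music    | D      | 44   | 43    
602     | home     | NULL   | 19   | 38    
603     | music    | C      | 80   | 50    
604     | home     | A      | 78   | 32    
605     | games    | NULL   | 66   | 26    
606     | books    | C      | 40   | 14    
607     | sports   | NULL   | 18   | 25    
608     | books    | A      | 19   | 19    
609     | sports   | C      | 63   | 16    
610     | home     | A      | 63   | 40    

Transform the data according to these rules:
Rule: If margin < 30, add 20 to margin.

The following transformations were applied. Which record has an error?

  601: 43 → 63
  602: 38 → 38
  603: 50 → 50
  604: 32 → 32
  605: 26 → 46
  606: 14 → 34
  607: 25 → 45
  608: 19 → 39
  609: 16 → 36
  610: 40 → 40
Record 601 has an error. The correct transformed value should be 43, not 63.

Step 1: Check each record against the rule
Step 2: Record 601 has margin = 43
Step 3: Since 43 >= 30, the bonus should not have been applied
Step 4: Correct value = 43, but claimed value = 63
Conclusion: Record 601 has the error.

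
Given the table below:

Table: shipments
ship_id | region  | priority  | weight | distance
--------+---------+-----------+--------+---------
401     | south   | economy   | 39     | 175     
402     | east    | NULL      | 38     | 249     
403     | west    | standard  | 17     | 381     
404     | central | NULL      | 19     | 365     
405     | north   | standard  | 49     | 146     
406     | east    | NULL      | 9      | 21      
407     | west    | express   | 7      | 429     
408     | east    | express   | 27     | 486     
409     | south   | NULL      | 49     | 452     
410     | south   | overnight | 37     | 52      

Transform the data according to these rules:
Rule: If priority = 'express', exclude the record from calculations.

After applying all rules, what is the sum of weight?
257

Step 1: Identify records where priority = 'express'
Step 2: The excluded records sum to 34
Step 3: Original total weight = 291
Step 4: Remaining total = 291 - 34 = 257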